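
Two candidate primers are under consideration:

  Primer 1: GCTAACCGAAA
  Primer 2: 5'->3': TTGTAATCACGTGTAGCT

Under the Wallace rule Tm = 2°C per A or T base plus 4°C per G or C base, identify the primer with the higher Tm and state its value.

Primer 1: A+T=6, G+C=5 → Tm = 2(6)+4(5) = 32°C
Primer 2: A+T=11, G+C=7 → Tm = 2(11)+4(7) = 50°C
32°C vs 50°C → primer 2 is higher.

Primer 2, 50°C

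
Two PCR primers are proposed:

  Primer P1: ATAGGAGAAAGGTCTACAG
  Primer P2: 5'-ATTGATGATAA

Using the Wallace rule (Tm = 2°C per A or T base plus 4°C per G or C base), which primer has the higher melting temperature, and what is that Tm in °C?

Primer P1: A+T=11, G+C=8 → Tm = 2(11)+4(8) = 54°C
Primer P2: A+T=9, G+C=2 → Tm = 2(9)+4(2) = 26°C
54°C vs 26°C → primer P1 is higher.

Primer P1, 54°C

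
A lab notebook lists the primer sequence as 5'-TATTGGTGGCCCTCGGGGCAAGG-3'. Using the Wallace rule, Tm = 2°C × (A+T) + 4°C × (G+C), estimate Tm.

Base counts: A=3, G=10, C=5, T=5
A+T = 8, G+C = 15
Tm = 4·15 + 2·8 = 60 + 16 = 76°C

76°C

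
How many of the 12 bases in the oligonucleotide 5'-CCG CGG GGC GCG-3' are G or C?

Base counts: T=0, G=7, C=5, A=0
Total G or C: 7 + 5 = 12

12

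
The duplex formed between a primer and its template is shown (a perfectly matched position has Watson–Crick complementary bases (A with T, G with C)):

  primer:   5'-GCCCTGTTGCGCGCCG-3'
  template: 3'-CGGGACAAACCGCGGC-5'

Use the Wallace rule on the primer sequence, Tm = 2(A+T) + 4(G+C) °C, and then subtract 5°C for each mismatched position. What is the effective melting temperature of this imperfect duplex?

48°C

Primer base counts: A=0, T=3, G=6, C=7 → A+T=3, G+C=13
Perfect-match Tm = 2(3) + 4(13) = 6 + 52 = 58°C
Mismatches (positions where the bases are not complementary): 2 (at positions 9, 10)
Effective Tm = 58 − 2×5 = 58 − 10 = 48°C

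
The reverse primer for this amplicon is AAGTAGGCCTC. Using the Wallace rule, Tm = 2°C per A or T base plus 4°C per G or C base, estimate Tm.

34°C

C=3, A=3, T=2, G=3
So N_AT = 5 and N_GC = 6.
Tm = 2×5 + 4×6 = 34°C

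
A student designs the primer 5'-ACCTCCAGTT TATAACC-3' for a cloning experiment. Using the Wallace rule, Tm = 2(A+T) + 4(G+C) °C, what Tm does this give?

Base counts: A=5, C=6, G=1, T=5
A+T = 10, G+C = 7
Tm = 4·7 + 2·10 = 28 + 20 = 48°C

48°C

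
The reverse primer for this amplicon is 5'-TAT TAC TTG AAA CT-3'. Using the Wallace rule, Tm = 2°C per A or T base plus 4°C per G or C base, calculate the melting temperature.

34°C

Scanning the sequence gives T=6, A=5, C=2, G=1.
So N_AT = 11 and N_GC = 3.
Tm = 4·3 + 2·11 = 12 + 22 = 34°C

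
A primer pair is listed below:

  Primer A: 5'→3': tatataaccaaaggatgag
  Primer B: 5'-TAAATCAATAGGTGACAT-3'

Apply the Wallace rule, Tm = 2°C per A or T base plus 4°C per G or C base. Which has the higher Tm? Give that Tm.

Primer A: A+T=13, G+C=6 → Tm = 2(13)+4(6) = 50°C
Primer B: A+T=13, G+C=5 → Tm = 2(13)+4(5) = 46°C
50°C vs 46°C → primer A is higher.

Primer A, 50°C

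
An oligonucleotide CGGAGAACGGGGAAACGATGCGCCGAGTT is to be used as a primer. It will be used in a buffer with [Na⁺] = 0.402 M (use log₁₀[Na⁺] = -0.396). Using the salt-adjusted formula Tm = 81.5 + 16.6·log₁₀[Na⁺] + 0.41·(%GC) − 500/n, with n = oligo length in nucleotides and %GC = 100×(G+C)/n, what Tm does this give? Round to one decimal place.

Length n = 29. Counting bases: A=8, C=6, T=3, G=12
G+C = 18, so %GC = 18/29 × 100 = 62.069%
Salt term: 16.6 × (-0.396) = -6.574
GC term: 0.41 × 62.069 = 25.448; length term: −500/29 = −17.241
Tm = 81.5 + (-6.574) + 25.448 − 17.241 = 83.133 → 83.1°C

83.1°C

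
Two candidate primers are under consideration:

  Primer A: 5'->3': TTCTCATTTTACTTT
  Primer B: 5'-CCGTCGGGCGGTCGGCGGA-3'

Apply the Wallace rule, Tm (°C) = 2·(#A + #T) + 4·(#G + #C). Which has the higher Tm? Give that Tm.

Primer A: A+T=12, G+C=3 → Tm = 2(12)+4(3) = 36°C
Primer B: A+T=3, G+C=16 → Tm = 2(3)+4(16) = 70°C
36°C vs 70°C → primer B is higher.

Primer B, 70°C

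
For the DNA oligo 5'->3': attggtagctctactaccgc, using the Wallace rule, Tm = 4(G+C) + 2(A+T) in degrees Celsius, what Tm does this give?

60°C

C=6, A=4, T=6, G=4
AT pairs contribute 10, GC pairs contribute 10.
Tm = 2(10) + 4(10) = 20 + 40 = 60°C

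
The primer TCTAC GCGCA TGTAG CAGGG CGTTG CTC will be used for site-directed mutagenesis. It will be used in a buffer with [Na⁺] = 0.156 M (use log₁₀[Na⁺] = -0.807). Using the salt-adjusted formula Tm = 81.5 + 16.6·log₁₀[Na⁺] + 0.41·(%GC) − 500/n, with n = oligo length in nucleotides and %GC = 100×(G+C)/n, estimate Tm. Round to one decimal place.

Length n = 28. Counting bases: A=4, T=7, G=9, C=8
G+C = 17, so %GC = 17/28 × 100 = 60.714%
Salt term: 16.6 × (-0.807) = -13.396
GC term: 0.41 × 60.714 = 24.893; length term: −500/28 = −17.857
Tm = 81.5 + (-13.396) + 24.893 − 17.857 = 75.14 → 75.1°C

75.1°C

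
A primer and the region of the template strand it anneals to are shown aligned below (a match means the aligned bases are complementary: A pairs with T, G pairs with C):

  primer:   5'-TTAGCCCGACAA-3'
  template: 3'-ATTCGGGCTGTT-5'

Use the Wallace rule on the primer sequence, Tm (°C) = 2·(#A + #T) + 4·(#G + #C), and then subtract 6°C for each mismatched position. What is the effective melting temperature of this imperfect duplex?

Primer base counts: A=4, T=2, G=2, C=4 → A+T=6, G+C=6
Perfect-match Tm = 2(6) + 4(6) = 12 + 24 = 36°C
Mismatches (positions where the bases are not complementary): 1 (at position 2)
Effective Tm = 36 − 1×6 = 36 − 6 = 30°C

30°C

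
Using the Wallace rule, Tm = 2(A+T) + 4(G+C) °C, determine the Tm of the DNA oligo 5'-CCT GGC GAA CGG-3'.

Counting bases: C=4, A=2, G=5, T=1
A+T = 3, G+C = 9
Tm = 2×3 + 4×9 = 42°C

42°C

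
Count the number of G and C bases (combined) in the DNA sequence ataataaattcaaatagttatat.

Scanning the sequence gives T=9, G=1, C=1, A=12.
Total G or C: 1 + 1 = 2

2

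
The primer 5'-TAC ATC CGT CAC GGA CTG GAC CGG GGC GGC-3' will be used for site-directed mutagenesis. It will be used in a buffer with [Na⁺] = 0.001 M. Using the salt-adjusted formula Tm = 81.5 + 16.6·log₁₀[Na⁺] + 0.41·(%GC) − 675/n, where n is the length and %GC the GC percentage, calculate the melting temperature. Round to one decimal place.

Length n = 30. C=10, G=11, A=5, T=4
G+C = 21, so %GC = 21/30 × 100 = 70%
Salt term: 16.6 × (-3) = -49.8
GC term: 0.41 × 70 = 28.7; length term: −675/30 = −22.5
Tm = 81.5 + (-49.8) + 28.7 − 22.5 = 37.9 → 37.9°C

37.9°C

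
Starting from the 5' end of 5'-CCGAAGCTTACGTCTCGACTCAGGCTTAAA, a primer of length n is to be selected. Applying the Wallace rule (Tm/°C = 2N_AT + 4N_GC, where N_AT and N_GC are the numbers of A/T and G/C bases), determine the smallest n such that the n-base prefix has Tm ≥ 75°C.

n = 24

First 23 bases: CCGAAGCTTACGTCTCGACTCAG → Tm = 72°C (< 75°C)
First 24 bases: CCGAAGCTTACGTCTCGACTCAGG → Tm = 76°C (≥ 75°C)
Each additional base adds 2°C (A/T) or 4°C (G/C), so Tm is non-decreasing in n; n = 24 is the first length to reach 75°C.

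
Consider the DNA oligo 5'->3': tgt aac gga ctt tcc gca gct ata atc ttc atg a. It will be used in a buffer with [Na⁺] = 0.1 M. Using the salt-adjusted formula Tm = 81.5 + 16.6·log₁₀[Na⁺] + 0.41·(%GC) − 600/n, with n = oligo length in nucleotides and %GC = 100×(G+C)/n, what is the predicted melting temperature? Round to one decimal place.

64.1°C

Length n = 34. Scanning the sequence gives T=11, G=6, A=9, C=8.
G+C = 14, so %GC = 14/34 × 100 = 41.176%
Salt term: 16.6 × (-1) = -16.6
GC term: 0.41 × 41.176 = 16.882; length term: −600/34 = −17.647
Tm = 81.5 + (-16.6) + 16.882 − 17.647 = 64.135 → 64.1°C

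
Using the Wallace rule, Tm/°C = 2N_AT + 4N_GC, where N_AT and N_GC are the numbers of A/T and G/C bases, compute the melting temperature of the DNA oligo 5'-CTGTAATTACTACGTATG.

48°C

Base counts: G=3, C=3, T=7, A=5
A+T = 12, G+C = 6
Tm = 2×12 + 4×6 = 48°C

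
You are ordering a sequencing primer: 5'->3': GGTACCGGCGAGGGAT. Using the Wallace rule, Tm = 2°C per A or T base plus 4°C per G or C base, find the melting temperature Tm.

54°C

Counting bases: T=2, G=8, C=3, A=3
So N_AT = 5 and N_GC = 11.
Tm = 2(5) + 4(11) = 10 + 44 = 54°C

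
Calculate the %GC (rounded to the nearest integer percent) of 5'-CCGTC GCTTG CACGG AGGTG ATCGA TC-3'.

63%

Counting bases: T=6, C=8, G=9, A=4
G+C = 9 + 8 = 17 out of 27 bases
%GC = 17/27 × 100 = 62.96% ≈ 63%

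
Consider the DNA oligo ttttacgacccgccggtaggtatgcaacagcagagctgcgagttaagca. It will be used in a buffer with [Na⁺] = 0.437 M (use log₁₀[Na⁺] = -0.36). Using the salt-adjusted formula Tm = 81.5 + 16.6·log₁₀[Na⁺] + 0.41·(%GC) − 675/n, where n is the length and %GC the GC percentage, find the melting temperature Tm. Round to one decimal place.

83.5°C

Length n = 49. Counting bases: A=13, G=14, T=10, C=12
G+C = 26, so %GC = 26/49 × 100 = 53.061%
Salt term: 16.6 × (-0.36) = -5.976
GC term: 0.41 × 53.061 = 21.755; length term: −675/49 = −13.776
Tm = 81.5 + (-5.976) + 21.755 − 13.776 = 83.503 → 83.5°C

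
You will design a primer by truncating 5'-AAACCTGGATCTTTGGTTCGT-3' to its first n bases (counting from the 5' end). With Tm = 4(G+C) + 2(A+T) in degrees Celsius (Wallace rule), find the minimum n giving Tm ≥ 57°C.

First 19 bases: AAACCTGGATCTTTGGTTC → Tm = 54°C (< 57°C)
First 20 bases: AAACCTGGATCTTTGGTTCG → Tm = 58°C (≥ 57°C)
Since every base adds ≥2°C, Tm only increases with n, so the threshold is first crossed at n = 20.

n = 20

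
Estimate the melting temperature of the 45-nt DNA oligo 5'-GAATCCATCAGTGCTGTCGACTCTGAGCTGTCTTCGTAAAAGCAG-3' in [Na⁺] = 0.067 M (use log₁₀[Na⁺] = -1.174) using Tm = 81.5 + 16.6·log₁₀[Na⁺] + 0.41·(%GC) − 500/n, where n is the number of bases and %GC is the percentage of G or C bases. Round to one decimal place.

Length n = 45. Counting bases: T=12, C=11, A=11, G=11
G+C = 22, so %GC = 22/45 × 100 = 48.889%
Salt term: 16.6 × (-1.174) = -19.488
GC term: 0.41 × 48.889 = 20.044; length term: −500/45 = −11.111
Tm = 81.5 + (-19.488) + 20.044 − 11.111 = 70.945 → 70.9°C

70.9°C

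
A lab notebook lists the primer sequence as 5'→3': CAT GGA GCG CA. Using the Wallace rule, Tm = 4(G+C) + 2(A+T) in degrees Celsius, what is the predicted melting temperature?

Base counts: C=3, G=4, T=1, A=3
A+T = 4, G+C = 7
Tm = 4·7 + 2·4 = 28 + 8 = 36°C

36°C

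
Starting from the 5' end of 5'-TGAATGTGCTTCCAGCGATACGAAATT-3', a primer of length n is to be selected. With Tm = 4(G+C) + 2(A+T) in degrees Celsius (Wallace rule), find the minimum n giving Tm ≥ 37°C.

n = 13

First 12 bases: TGAATGTGCTTC → Tm = 34°C (< 37°C)
First 13 bases: TGAATGTGCTTCC → Tm = 38°C (≥ 37°C)
Each additional base adds 2°C (A/T) or 4°C (G/C), so Tm is non-decreasing in n; n = 13 is the first length to reach 37°C.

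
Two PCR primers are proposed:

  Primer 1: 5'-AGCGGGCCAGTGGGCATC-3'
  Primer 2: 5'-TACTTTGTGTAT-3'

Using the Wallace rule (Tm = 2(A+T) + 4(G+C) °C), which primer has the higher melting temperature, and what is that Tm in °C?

Primer 1, 62°C

Primer 1: A+T=5, G+C=13 → Tm = 2(5)+4(13) = 62°C
Primer 2: A+T=9, G+C=3 → Tm = 2(9)+4(3) = 30°C
62°C vs 30°C → primer 1 is higher.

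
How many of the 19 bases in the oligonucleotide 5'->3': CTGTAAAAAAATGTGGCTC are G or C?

7

A=7, G=4, C=3, T=5
G+C = 4 + 3 = 7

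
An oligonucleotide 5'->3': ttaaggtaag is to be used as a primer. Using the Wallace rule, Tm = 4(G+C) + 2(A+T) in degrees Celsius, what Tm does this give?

26°C

Counting bases: G=3, T=3, A=4, C=0
So N_AT = 7 and N_GC = 3.
Tm = 2(7) + 4(3) = 14 + 12 = 26°C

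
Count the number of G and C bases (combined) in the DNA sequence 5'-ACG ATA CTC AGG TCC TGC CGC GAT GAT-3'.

15

Base counts: C=8, A=6, G=7, T=6
G+C = 7 + 8 = 15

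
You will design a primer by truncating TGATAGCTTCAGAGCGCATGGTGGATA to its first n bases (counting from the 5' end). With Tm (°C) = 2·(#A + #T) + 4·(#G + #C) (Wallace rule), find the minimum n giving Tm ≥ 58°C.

First 19 bases: TGATAGCTTCAGAGCGCAT → Tm = 56°C (< 58°C)
First 20 bases: TGATAGCTTCAGAGCGCATG → Tm = 60°C (≥ 58°C)
Each additional base adds 2°C (A/T) or 4°C (G/C), so Tm is non-decreasing in n; n = 20 is the first length to reach 58°C.

n = 20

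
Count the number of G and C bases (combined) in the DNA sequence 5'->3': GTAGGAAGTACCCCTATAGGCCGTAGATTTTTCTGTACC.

18

Base counts: G=9, T=12, C=9, A=9
Total G or C: 9 + 9 = 18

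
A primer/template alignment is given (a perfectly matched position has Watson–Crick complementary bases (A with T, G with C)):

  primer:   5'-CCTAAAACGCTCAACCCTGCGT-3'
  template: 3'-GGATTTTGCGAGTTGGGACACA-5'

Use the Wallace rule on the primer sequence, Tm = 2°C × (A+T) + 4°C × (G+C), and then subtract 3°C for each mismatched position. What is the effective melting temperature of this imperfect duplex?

Primer base counts: A=6, T=4, G=3, C=9 → A+T=10, G+C=12
Perfect-match Tm = 2(10) + 4(12) = 20 + 48 = 68°C
Mismatches (positions where the bases are not complementary): 1 (at position 20)
Effective Tm = 68 − 1×3 = 68 − 3 = 65°C

65°C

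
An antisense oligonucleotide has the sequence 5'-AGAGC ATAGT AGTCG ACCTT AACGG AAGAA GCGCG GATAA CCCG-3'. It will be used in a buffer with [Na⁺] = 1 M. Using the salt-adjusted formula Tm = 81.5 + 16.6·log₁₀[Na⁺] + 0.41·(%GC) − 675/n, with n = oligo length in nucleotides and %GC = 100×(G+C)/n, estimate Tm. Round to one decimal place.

87.6°C

Length n = 44. Base counts: T=6, C=10, A=15, G=13
G+C = 23, so %GC = 23/44 × 100 = 52.273%
Salt term: 16.6 × (0) = 0
GC term: 0.41 × 52.273 = 21.432; length term: −675/44 = −15.341
Tm = 81.5 + (0) + 21.432 − 15.341 = 87.591 → 87.6°C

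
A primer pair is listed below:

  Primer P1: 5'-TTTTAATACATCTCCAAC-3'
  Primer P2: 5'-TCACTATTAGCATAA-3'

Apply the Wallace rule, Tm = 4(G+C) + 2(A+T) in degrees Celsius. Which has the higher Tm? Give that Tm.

Primer P1, 46°C

Primer P1: A+T=13, G+C=5 → Tm = 2(13)+4(5) = 46°C
Primer P2: A+T=11, G+C=4 → Tm = 2(11)+4(4) = 38°C
46°C vs 38°C → primer P1 is higher.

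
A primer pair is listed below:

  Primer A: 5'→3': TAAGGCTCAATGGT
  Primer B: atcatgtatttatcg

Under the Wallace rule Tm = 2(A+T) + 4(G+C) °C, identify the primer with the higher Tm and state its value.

Primer A: A+T=8, G+C=6 → Tm = 2(8)+4(6) = 40°C
Primer B: A+T=11, G+C=4 → Tm = 2(11)+4(4) = 38°C
40°C vs 38°C → primer A is higher.

Primer A, 40°C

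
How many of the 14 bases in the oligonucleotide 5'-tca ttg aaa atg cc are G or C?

Scanning the sequence gives C=3, A=5, G=2, T=4.
G+C = 2 + 3 = 5

5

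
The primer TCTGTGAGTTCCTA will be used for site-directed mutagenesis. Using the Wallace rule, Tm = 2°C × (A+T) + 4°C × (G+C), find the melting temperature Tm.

Scanning the sequence gives G=3, C=3, A=2, T=6.
AT pairs contribute 8, GC pairs contribute 6.
Tm = 4·6 + 2·8 = 24 + 16 = 40°C

40°C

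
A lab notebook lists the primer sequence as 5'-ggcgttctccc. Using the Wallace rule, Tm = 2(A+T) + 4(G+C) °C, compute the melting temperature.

38°C

Base counts: G=3, A=0, C=5, T=3
A+T = 3, G+C = 8
Tm = 2×3 + 4×8 = 38°C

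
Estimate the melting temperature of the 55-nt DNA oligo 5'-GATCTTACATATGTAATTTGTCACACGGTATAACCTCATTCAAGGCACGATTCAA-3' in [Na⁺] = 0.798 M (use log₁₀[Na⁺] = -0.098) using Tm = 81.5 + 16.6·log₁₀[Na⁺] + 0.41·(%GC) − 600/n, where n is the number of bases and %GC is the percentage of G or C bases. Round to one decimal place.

Length n = 55. T=17, G=8, A=18, C=12
G+C = 20, so %GC = 20/55 × 100 = 36.364%
Salt term: 16.6 × (-0.098) = -1.627
GC term: 0.41 × 36.364 = 14.909; length term: −600/55 = −10.909
Tm = 81.5 + (-1.627) + 14.909 − 10.909 = 83.873 → 83.9°C

83.9°C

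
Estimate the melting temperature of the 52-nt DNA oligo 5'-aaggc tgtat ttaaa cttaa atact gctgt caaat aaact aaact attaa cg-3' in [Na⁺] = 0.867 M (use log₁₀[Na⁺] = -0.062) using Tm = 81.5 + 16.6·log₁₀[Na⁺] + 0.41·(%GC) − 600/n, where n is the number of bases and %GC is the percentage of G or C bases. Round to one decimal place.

Length n = 52. Scanning the sequence gives T=16, A=22, G=6, C=8.
G+C = 14, so %GC = 14/52 × 100 = 26.923%
Salt term: 16.6 × (-0.062) = -1.029
GC term: 0.41 × 26.923 = 11.038; length term: −600/52 = −11.538
Tm = 81.5 + (-1.029) + 11.038 − 11.538 = 79.971 → 80.0°C

80.0°C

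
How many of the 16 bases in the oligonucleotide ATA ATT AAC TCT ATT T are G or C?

Counting bases: C=2, T=8, G=0, A=6
Total G or C: 0 + 2 = 2

2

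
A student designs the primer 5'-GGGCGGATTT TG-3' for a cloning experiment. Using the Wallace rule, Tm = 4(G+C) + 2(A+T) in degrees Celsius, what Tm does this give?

38°C

Base counts: A=1, T=4, C=1, G=6
So N_AT = 5 and N_GC = 7.
Tm = 4·7 + 2·5 = 28 + 10 = 38°C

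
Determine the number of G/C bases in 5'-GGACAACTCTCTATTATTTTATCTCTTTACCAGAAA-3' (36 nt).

G=3, T=14, A=11, C=8
Total G or C: 3 + 8 = 11

11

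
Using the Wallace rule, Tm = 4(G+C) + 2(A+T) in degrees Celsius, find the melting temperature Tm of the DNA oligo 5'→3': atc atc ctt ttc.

Base counts: G=0, C=4, T=6, A=2
So N_AT = 8 and N_GC = 4.
Tm = 2(8) + 4(4) = 16 + 16 = 32°C

32°C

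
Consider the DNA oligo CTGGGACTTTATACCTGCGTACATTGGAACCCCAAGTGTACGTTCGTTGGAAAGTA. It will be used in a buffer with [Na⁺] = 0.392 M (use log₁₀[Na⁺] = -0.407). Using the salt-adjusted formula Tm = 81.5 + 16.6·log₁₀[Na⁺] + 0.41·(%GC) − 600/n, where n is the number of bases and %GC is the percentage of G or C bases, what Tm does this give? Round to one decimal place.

Length n = 56. Scanning the sequence gives G=14, A=14, T=16, C=12.
G+C = 26, so %GC = 26/56 × 100 = 46.429%
Salt term: 16.6 × (-0.407) = -6.756
GC term: 0.41 × 46.429 = 19.036; length term: −600/56 = −10.714
Tm = 81.5 + (-6.756) + 19.036 − 10.714 = 83.066 → 83.1°C

83.1°C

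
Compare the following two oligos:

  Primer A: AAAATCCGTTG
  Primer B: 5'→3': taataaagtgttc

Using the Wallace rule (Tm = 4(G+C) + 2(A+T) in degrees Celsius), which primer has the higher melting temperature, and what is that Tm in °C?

Primer A: A+T=7, G+C=4 → Tm = 2(7)+4(4) = 30°C
Primer B: A+T=10, G+C=3 → Tm = 2(10)+4(3) = 32°C
30°C vs 32°C → primer B is higher.

Primer B, 32°C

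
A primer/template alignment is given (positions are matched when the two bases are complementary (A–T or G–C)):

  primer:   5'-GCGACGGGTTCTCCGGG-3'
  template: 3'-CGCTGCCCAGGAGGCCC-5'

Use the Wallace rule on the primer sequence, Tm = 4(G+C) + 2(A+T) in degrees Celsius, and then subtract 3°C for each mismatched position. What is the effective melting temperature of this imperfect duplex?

Primer base counts: A=1, T=3, G=8, C=5 → A+T=4, G+C=13
Perfect-match Tm = 2(4) + 4(13) = 8 + 52 = 60°C
Mismatches (positions where the bases are not complementary): 1 (at position 10)
Effective Tm = 60 − 1×3 = 60 − 3 = 57°C

57°C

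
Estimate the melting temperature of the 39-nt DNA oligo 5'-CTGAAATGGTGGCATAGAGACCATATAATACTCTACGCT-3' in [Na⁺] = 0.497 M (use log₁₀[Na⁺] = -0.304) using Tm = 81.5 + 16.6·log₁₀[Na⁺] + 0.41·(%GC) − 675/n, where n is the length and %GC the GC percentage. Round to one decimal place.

Length n = 39. C=8, T=10, G=8, A=13
G+C = 16, so %GC = 16/39 × 100 = 41.026%
Salt term: 16.6 × (-0.304) = -5.046
GC term: 0.41 × 41.026 = 16.821; length term: −675/39 = −17.308
Tm = 81.5 + (-5.046) + 16.821 − 17.308 = 75.967 → 76.0°C

76.0°C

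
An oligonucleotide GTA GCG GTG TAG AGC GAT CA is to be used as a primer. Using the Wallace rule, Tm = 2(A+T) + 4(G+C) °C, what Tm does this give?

62°C

Base counts: T=4, C=3, G=8, A=5
A+T = 9, G+C = 11
Tm = 4·11 + 2·9 = 44 + 18 = 62°C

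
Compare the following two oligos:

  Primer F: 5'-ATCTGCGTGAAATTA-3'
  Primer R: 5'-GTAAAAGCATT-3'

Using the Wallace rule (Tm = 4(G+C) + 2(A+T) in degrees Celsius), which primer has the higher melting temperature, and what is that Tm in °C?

Primer F: A+T=10, G+C=5 → Tm = 2(10)+4(5) = 40°C
Primer R: A+T=8, G+C=3 → Tm = 2(8)+4(3) = 28°C
40°C vs 28°C → primer F is higher.

Primer F, 40°C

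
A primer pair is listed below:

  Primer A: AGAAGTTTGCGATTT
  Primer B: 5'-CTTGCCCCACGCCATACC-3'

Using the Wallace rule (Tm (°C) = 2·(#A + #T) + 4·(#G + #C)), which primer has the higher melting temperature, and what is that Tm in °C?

Primer A: A+T=10, G+C=5 → Tm = 2(10)+4(5) = 40°C
Primer B: A+T=6, G+C=12 → Tm = 2(6)+4(12) = 60°C
40°C vs 60°C → primer B is higher.

Primer B, 60°C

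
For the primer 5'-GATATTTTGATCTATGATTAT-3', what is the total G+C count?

4

Counting bases: T=11, C=1, A=6, G=3
G+C = 3 + 1 = 4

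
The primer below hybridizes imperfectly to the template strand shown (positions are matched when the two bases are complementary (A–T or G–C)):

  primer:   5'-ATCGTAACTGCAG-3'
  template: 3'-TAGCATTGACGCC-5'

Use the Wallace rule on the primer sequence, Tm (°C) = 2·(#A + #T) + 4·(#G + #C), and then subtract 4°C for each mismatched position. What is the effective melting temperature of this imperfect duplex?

34°C

Primer base counts: A=4, T=3, G=3, C=3 → A+T=7, G+C=6
Perfect-match Tm = 2(7) + 4(6) = 14 + 24 = 38°C
Mismatches (positions where the bases are not complementary): 1 (at position 12)
Effective Tm = 38 − 1×4 = 38 − 4 = 34°C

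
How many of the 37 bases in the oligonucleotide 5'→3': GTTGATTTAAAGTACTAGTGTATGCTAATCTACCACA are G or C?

T=13, G=6, A=12, C=6
G+C = 6 + 6 = 12

12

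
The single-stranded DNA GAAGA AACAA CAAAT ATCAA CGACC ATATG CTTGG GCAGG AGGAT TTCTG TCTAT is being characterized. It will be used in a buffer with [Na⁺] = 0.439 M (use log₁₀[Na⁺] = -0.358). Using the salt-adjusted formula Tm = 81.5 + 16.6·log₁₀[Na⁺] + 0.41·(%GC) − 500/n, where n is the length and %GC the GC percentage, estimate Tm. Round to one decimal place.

Length n = 55. Base counts: A=20, T=13, G=12, C=10
G+C = 22, so %GC = 22/55 × 100 = 40%
Salt term: 16.6 × (-0.358) = -5.943
GC term: 0.41 × 40 = 16.4; length term: −500/55 = −9.091
Tm = 81.5 + (-5.943) + 16.4 − 9.091 = 82.866 → 82.9°C

82.9°C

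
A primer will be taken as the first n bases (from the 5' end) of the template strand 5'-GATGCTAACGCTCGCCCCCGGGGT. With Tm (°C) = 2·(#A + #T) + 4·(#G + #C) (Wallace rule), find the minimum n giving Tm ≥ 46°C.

First 14 bases: GATGCTAACGCTCG → Tm = 44°C (< 46°C)
First 15 bases: GATGCTAACGCTCGC → Tm = 48°C (≥ 46°C)
Since every base adds ≥2°C, Tm only increases with n, so the threshold is first crossed at n = 15.

n = 15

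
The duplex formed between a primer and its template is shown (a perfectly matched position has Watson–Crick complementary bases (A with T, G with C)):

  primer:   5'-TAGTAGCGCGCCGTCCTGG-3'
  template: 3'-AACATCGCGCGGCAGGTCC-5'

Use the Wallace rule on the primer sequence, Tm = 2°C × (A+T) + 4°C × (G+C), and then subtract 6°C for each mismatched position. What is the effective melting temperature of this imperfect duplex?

Primer base counts: A=2, T=4, G=7, C=6 → A+T=6, G+C=13
Perfect-match Tm = 2(6) + 4(13) = 12 + 52 = 64°C
Mismatches (positions where the bases are not complementary): 2 (at positions 2, 17)
Effective Tm = 64 − 2×6 = 64 − 12 = 52°C

52°C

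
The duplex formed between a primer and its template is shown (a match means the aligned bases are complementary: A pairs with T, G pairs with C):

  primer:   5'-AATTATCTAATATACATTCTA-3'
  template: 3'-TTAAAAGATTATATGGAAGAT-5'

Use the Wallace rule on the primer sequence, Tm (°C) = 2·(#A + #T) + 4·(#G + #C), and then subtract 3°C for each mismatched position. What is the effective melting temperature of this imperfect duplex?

42°C

Primer base counts: A=9, T=9, G=0, C=3 → A+T=18, G+C=3
Perfect-match Tm = 2(18) + 4(3) = 36 + 12 = 48°C
Mismatches (positions where the bases are not complementary): 2 (at positions 5, 16)
Effective Tm = 48 − 2×3 = 48 − 6 = 42°C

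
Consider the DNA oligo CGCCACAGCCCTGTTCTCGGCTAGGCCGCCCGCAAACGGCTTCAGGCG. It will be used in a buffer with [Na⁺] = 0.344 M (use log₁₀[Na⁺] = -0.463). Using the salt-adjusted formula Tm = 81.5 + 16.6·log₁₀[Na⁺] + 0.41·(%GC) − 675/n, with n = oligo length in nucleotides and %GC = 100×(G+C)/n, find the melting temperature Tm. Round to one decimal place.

Length n = 48. Counting bases: T=7, A=7, C=20, G=14
G+C = 34, so %GC = 34/48 × 100 = 70.833%
Salt term: 16.6 × (-0.463) = -7.686
GC term: 0.41 × 70.833 = 29.042; length term: −675/48 = −14.062
Tm = 81.5 + (-7.686) + 29.042 − 14.062 = 88.794 → 88.8°C

88.8°C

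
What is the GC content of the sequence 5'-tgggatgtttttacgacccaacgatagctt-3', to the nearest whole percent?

Counting bases: G=7, T=10, A=7, C=6
G+C = 7 + 6 = 13 out of 30 bases
%GC = 13/30 × 100 = 43.33% ≈ 43%

43%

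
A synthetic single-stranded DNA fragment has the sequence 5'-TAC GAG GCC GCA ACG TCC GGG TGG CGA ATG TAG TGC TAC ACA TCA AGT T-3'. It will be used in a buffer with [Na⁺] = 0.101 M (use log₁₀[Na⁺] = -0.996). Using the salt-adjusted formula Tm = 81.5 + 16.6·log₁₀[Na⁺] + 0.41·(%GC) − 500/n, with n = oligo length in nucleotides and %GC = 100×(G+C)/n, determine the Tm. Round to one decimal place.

Length n = 49. C=12, T=10, A=12, G=15
G+C = 27, so %GC = 27/49 × 100 = 55.102%
Salt term: 16.6 × (-0.996) = -16.534
GC term: 0.41 × 55.102 = 22.592; length term: −500/49 = −10.204
Tm = 81.5 + (-16.534) + 22.592 − 10.204 = 77.354 → 77.4°C

77.4°C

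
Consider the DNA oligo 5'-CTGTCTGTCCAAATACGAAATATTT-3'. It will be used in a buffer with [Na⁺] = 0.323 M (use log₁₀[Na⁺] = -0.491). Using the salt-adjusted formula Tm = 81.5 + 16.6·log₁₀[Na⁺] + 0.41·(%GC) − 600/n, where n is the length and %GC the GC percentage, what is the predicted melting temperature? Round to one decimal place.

Length n = 25. Counting bases: A=8, T=9, C=5, G=3
G+C = 8, so %GC = 8/25 × 100 = 32%
Salt term: 16.6 × (-0.491) = -8.151
GC term: 0.41 × 32 = 13.12; length term: −600/25 = −24
Tm = 81.5 + (-8.151) + 13.12 − 24 = 62.469 → 62.5°C

62.5°C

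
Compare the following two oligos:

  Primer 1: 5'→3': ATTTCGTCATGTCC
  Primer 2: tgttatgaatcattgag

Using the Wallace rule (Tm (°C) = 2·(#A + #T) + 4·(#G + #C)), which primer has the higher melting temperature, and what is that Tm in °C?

Primer 2, 44°C

Primer 1: A+T=8, G+C=6 → Tm = 2(8)+4(6) = 40°C
Primer 2: A+T=12, G+C=5 → Tm = 2(12)+4(5) = 44°C
40°C vs 44°C → primer 2 is higher.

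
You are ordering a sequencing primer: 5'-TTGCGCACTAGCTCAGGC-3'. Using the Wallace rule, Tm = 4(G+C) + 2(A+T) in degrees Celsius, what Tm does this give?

58°C

G=5, A=3, C=6, T=4
A+T = 7, G+C = 11
Tm = 2×7 + 4×11 = 58°C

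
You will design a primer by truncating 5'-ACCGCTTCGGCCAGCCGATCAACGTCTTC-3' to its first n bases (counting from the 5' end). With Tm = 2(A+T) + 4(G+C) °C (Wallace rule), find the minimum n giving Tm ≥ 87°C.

First 26 bases: ACCGCTTCGGCCAGCCGATCAACGTC → Tm = 86°C (< 87°C)
First 27 bases: ACCGCTTCGGCCAGCCGATCAACGTCT → Tm = 88°C (≥ 87°C)
Since every base adds ≥2°C, Tm only increases with n, so the threshold is first crossed at n = 27.

n = 27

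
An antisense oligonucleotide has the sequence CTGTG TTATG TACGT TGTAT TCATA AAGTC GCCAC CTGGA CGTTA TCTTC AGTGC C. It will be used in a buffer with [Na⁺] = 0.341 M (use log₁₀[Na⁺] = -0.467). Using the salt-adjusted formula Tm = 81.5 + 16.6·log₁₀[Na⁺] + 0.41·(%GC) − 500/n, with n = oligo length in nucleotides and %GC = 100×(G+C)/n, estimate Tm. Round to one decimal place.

83.1°C

Length n = 56. Counting bases: A=11, C=13, T=20, G=12
G+C = 25, so %GC = 25/56 × 100 = 44.643%
Salt term: 16.6 × (-0.467) = -7.752
GC term: 0.41 × 44.643 = 18.304; length term: −500/56 = −8.929
Tm = 81.5 + (-7.752) + 18.304 − 8.929 = 83.123 → 83.1°C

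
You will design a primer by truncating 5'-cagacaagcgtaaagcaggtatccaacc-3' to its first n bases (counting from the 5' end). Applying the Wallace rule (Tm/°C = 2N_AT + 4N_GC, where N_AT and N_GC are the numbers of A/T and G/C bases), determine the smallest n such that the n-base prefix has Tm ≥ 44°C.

n = 15

First 14 bases: CAGACAAGCGTAAA → Tm = 40°C (< 44°C)
First 15 bases: CAGACAAGCGTAAAG → Tm = 44°C (≥ 44°C)
Each additional base adds 2°C (A/T) or 4°C (G/C), so Tm is non-decreasing in n; n = 15 is the first length to reach 44°C.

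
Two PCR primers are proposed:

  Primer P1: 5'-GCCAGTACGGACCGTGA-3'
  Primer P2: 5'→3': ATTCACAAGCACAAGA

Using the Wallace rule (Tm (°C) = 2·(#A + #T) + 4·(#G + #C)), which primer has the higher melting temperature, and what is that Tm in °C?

Primer P1, 56°C

Primer P1: A+T=6, G+C=11 → Tm = 2(6)+4(11) = 56°C
Primer P2: A+T=10, G+C=6 → Tm = 2(10)+4(6) = 44°C
56°C vs 44°C → primer P1 is higher.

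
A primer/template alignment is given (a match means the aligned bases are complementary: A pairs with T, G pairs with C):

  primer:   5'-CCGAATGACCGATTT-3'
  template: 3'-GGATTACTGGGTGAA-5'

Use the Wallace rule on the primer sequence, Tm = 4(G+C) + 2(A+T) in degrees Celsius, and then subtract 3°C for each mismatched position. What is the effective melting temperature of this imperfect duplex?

35°C

Primer base counts: A=4, T=4, G=3, C=4 → A+T=8, G+C=7
Perfect-match Tm = 2(8) + 4(7) = 16 + 28 = 44°C
Mismatches (positions where the bases are not complementary): 3 (at positions 3, 11, 13)
Effective Tm = 44 − 3×3 = 44 − 9 = 35°C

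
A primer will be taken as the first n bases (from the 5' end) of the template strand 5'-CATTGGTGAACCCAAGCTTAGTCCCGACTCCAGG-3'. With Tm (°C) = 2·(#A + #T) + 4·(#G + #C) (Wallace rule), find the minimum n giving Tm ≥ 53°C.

First 17 bases: CATTGGTGAACCCAAGC → Tm = 52°C (< 53°C)
First 18 bases: CATTGGTGAACCCAAGCT → Tm = 54°C (≥ 53°C)
Since every base adds ≥2°C, Tm only increases with n, so the threshold is first crossed at n = 18.

n = 18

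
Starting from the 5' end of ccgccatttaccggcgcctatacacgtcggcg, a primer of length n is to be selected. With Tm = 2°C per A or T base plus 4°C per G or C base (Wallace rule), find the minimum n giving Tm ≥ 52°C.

First 15 bases: CCGCCATTTACCGGC → Tm = 50°C (< 52°C)
First 16 bases: CCGCCATTTACCGGCG → Tm = 54°C (≥ 52°C)
Each additional base adds 2°C (A/T) or 4°C (G/C), so Tm is non-decreasing in n; n = 16 is the first length to reach 52°C.

n = 16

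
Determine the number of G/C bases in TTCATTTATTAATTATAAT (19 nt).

A=7, T=11, G=0, C=1
Total G or C: 0 + 1 = 1

1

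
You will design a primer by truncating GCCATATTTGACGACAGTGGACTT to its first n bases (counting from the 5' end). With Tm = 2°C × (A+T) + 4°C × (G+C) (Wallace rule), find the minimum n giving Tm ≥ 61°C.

First 20 bases: GCCATATTTGACGACAGTGG → Tm = 60°C (< 61°C)
First 21 bases: GCCATATTTGACGACAGTGGA → Tm = 62°C (≥ 61°C)
Since every base adds ≥2°C, Tm only increases with n, so the threshold is first crossed at n = 21.

n = 21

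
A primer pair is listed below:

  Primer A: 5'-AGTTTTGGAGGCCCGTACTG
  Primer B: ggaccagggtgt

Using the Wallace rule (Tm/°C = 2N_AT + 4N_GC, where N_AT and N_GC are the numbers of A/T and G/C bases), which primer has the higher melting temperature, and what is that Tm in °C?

Primer A, 62°C

Primer A: A+T=9, G+C=11 → Tm = 2(9)+4(11) = 62°C
Primer B: A+T=4, G+C=8 → Tm = 2(4)+4(8) = 40°C
62°C vs 40°C → primer A is higher.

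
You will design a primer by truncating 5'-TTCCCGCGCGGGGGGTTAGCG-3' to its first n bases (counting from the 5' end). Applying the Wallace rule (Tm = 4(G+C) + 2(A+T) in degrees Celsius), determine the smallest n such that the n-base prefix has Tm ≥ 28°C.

First 7 bases: TTCCCGC → Tm = 24°C (< 28°C)
First 8 bases: TTCCCGCG → Tm = 28°C (≥ 28°C)
Since every base adds ≥2°C, Tm only increases with n, so the threshold is first crossed at n = 8.

n = 8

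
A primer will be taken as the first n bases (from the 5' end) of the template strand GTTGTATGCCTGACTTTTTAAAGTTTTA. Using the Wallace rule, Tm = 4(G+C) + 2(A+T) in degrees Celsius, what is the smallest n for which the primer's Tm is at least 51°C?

n = 19

First 18 bases: GTTGTATGCCTGACTTTT → Tm = 50°C (< 51°C)
First 19 bases: GTTGTATGCCTGACTTTTT → Tm = 52°C (≥ 51°C)
Each additional base adds 2°C (A/T) or 4°C (G/C), so Tm is non-decreasing in n; n = 19 is the first length to reach 51°C.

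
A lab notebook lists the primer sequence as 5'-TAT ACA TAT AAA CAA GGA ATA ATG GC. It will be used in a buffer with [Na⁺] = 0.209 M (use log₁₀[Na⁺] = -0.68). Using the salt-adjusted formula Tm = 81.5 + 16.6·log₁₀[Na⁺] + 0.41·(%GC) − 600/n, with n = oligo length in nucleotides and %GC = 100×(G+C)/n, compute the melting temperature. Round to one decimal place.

58.2°C

Length n = 26. T=6, A=13, C=3, G=4
G+C = 7, so %GC = 7/26 × 100 = 26.923%
Salt term: 16.6 × (-0.68) = -11.288
GC term: 0.41 × 26.923 = 11.038; length term: −600/26 = −23.077
Tm = 81.5 + (-11.288) + 11.038 − 23.077 = 58.173 → 58.2°C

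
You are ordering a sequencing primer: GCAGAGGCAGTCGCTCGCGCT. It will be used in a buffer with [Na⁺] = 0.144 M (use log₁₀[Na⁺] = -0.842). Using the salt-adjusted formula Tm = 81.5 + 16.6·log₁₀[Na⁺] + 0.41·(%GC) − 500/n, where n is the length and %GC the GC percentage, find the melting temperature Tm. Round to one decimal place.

Length n = 21. Base counts: A=3, C=7, G=8, T=3
G+C = 15, so %GC = 15/21 × 100 = 71.429%
Salt term: 16.6 × (-0.842) = -13.977
GC term: 0.41 × 71.429 = 29.286; length term: −500/21 = −23.81
Tm = 81.5 + (-13.977) + 29.286 − 23.81 = 72.999 → 73.0°C

73.0°C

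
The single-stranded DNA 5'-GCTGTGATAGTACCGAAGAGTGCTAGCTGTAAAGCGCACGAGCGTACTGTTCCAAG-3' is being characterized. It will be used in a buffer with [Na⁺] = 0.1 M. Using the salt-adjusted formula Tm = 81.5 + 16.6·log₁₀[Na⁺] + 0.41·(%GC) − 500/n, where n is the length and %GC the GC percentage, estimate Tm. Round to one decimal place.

Length n = 56. Counting bases: G=17, T=12, A=15, C=12
G+C = 29, so %GC = 29/56 × 100 = 51.786%
Salt term: 16.6 × (-1) = -16.6
GC term: 0.41 × 51.786 = 21.232; length term: −500/56 = −8.929
Tm = 81.5 + (-16.6) + 21.232 − 8.929 = 77.203 → 77.2°C

77.2°C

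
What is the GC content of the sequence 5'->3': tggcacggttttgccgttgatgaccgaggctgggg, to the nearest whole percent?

Counting bases: C=7, A=4, G=15, T=9
G+C = 15 + 7 = 22 out of 35 bases
%GC = 22/35 × 100 = 62.86% ≈ 63%

63%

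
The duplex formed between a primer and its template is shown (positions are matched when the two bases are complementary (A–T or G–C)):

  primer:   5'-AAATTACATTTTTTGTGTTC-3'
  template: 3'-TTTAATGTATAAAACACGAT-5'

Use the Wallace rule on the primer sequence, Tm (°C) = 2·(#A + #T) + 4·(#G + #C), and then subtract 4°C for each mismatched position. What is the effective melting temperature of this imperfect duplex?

Primer base counts: A=5, T=11, G=2, C=2 → A+T=16, G+C=4
Perfect-match Tm = 2(16) + 4(4) = 32 + 16 = 48°C
Mismatches (positions where the bases are not complementary): 3 (at positions 10, 18, 20)
Effective Tm = 48 − 3×4 = 48 − 12 = 36°C

36°C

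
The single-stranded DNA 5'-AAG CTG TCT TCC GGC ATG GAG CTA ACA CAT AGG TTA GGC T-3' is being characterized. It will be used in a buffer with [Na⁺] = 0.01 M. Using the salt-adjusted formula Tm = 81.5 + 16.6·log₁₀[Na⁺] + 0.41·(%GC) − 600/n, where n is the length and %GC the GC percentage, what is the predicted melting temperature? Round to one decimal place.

Length n = 40. Base counts: G=11, C=9, T=10, A=10
G+C = 20, so %GC = 20/40 × 100 = 50%
Salt term: 16.6 × (-2) = -33.2
GC term: 0.41 × 50 = 20.5; length term: −600/40 = −15
Tm = 81.5 + (-33.2) + 20.5 − 15 = 53.8 → 53.8°C

53.8°C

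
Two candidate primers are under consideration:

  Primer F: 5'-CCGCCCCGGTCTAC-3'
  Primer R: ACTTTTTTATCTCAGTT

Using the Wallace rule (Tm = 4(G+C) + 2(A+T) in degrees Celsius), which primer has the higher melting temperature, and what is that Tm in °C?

Primer F: A+T=3, G+C=11 → Tm = 2(3)+4(11) = 50°C
Primer R: A+T=13, G+C=4 → Tm = 2(13)+4(4) = 42°C
50°C vs 42°C → primer F is higher.

Primer F, 50°C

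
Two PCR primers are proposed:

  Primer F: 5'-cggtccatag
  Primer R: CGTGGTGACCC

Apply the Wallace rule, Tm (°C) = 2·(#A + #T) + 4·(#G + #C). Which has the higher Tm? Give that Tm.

Primer F: A+T=4, G+C=6 → Tm = 2(4)+4(6) = 32°C
Primer R: A+T=3, G+C=8 → Tm = 2(3)+4(8) = 38°C
32°C vs 38°C → primer R is higher.

Primer R, 38°C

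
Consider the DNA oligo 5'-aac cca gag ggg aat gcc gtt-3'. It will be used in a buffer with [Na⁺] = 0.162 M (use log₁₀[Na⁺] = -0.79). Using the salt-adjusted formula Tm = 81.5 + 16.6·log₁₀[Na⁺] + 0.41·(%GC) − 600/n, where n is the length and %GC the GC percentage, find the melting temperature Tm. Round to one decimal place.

Length n = 21. Scanning the sequence gives G=7, T=3, C=5, A=6.
G+C = 12, so %GC = 12/21 × 100 = 57.143%
Salt term: 16.6 × (-0.79) = -13.114
GC term: 0.41 × 57.143 = 23.429; length term: −600/21 = −28.571
Tm = 81.5 + (-13.114) + 23.429 − 28.571 = 63.244 → 63.2°C

63.2°C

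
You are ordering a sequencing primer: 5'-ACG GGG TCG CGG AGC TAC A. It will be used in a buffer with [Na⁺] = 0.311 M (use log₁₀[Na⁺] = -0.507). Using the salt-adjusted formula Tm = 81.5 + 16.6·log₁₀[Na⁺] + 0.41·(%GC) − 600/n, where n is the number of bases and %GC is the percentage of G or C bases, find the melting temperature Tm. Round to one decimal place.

69.6°C

Length n = 19. T=2, A=4, C=5, G=8
G+C = 13, so %GC = 13/19 × 100 = 68.421%
Salt term: 16.6 × (-0.507) = -8.416
GC term: 0.41 × 68.421 = 28.053; length term: −600/19 = −31.579
Tm = 81.5 + (-8.416) + 28.053 − 31.579 = 69.558 → 69.6°C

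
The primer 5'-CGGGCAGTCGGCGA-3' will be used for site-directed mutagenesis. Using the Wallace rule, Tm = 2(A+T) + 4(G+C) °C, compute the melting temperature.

50°C

A=2, C=4, T=1, G=7
A+T = 3, G+C = 11
Tm = 2(3) + 4(11) = 6 + 44 = 50°C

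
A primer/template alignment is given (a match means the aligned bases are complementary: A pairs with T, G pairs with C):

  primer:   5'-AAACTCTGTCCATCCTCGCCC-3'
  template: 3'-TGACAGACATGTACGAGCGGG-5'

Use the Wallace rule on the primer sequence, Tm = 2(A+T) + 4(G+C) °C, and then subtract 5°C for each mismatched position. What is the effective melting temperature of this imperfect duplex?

41°C

Primer base counts: A=4, T=5, G=2, C=10 → A+T=9, G+C=12
Perfect-match Tm = 2(9) + 4(12) = 18 + 48 = 66°C
Mismatches (positions where the bases are not complementary): 5 (at positions 2, 3, 4, 10, 14)
Effective Tm = 66 − 5×5 = 66 − 25 = 41°C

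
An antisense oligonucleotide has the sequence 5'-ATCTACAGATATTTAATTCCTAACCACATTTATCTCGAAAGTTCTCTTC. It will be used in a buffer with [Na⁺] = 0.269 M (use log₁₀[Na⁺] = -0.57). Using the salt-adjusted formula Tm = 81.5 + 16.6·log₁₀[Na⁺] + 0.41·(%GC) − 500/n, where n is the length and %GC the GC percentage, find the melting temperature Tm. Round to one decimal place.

74.4°C

Length n = 49. Scanning the sequence gives A=15, C=12, G=3, T=19.
G+C = 15, so %GC = 15/49 × 100 = 30.612%
Salt term: 16.6 × (-0.57) = -9.462
GC term: 0.41 × 30.612 = 12.551; length term: −500/49 = −10.204
Tm = 81.5 + (-9.462) + 12.551 − 10.204 = 74.385 → 74.4°C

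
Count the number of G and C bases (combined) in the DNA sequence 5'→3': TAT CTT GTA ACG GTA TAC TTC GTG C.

Base counts: C=5, G=5, A=5, T=10
Total G or C: 5 + 5 = 10

10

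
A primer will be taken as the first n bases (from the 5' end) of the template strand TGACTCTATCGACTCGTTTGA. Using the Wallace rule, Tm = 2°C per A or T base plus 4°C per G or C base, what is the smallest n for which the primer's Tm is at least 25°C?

First 9 bases: TGACTCTAT → Tm = 24°C (< 25°C)
First 10 bases: TGACTCTATC → Tm = 28°C (≥ 25°C)
Each additional base adds 2°C (A/T) or 4°C (G/C), so Tm is non-decreasing in n; n = 10 is the first length to reach 25°C.

n = 10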